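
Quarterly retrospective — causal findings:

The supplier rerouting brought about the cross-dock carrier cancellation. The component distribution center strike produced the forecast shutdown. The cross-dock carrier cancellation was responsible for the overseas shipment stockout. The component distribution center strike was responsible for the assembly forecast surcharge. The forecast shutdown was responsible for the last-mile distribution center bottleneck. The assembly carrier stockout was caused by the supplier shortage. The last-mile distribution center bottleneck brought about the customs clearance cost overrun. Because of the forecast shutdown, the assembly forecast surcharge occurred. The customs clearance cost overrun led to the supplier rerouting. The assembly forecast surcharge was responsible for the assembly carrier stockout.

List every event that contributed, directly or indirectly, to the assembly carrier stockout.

Immediate causes of the assembly carrier stockout: the assembly forecast surcharge, the supplier shortage.
Further upstream: the component distribution center strike, the forecast shutdown.

the assembly forecast surcharge, the component distribution center strike, the forecast shutdown, the supplier shortage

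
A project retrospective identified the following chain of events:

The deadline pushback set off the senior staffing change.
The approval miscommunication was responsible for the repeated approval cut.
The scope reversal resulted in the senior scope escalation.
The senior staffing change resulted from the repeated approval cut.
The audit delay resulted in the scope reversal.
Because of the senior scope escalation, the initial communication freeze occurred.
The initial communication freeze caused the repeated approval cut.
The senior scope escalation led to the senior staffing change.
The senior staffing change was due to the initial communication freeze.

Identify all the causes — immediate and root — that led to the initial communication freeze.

Immediate cause of the initial communication freeze: the senior scope escalation.
Further upstream: the audit delay, the scope reversal.

the audit delay, the scope reversal, the senior scope escalation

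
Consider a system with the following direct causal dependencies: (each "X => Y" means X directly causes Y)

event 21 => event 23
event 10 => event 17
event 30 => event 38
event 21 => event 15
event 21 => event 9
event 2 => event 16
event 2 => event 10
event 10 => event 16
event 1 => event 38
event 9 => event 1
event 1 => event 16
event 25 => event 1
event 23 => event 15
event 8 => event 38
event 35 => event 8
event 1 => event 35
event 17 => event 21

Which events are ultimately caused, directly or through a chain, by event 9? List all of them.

Direct effects: event 1.
2 steps out: event 16, event 35, event 38.
3 steps out: event 8.
Not reachable from it: event 25, event 2, event 10, event 17, event 21, event 23, event 30, event 15.

event 1, event 16, event 35, event 38, event 8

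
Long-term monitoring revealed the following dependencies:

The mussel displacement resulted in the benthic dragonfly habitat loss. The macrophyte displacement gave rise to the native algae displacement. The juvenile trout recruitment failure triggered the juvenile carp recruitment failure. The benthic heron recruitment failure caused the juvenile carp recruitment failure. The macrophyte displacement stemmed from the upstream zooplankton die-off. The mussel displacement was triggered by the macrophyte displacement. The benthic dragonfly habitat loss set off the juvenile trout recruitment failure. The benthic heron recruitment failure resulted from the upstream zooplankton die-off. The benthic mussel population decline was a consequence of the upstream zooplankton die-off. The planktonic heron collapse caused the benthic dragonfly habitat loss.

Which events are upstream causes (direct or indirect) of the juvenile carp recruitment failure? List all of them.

Immediate causes of the juvenile carp recruitment failure: the benthic heron recruitment failure, the juvenile trout recruitment failure.
Further upstream: the upstream zooplankton die-off, the macrophyte displacement, the mussel displacement, the benthic dragonfly habitat loss, the planktonic heron collapse.

the benthic dragonfly habitat loss, the benthic heron recruitment failure, the juvenile trout recruitment failure, the macrophyte displacement, the mussel displacement, the planktonic heron collapse, the upstream zooplankton die-off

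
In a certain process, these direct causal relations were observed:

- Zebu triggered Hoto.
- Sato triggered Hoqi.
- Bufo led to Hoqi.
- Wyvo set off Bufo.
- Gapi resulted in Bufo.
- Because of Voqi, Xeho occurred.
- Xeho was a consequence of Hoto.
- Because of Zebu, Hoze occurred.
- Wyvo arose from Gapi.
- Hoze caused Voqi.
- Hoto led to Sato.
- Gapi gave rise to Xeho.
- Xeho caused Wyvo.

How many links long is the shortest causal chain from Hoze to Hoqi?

Shortest chain: Hoze → Voqi → Xeho → Wyvo → Bufo → Hoqi.

5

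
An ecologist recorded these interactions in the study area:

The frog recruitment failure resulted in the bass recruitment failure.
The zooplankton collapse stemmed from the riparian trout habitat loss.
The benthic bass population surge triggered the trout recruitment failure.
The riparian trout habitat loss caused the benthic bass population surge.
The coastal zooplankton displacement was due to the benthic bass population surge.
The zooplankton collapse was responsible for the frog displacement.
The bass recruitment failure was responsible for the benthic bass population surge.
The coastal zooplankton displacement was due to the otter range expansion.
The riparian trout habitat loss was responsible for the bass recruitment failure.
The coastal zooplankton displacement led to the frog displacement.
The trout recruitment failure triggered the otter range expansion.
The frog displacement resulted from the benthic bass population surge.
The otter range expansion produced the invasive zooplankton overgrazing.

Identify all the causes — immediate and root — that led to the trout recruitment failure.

the bass recruitment failure, the benthic bass population surge, the frog recruitment failure, the riparian trout habitat loss

Immediate cause of the trout recruitment failure: the benthic bass population surge.
Further upstream: the riparian trout habitat loss, the bass recruitment failure, the frog recruitment failure.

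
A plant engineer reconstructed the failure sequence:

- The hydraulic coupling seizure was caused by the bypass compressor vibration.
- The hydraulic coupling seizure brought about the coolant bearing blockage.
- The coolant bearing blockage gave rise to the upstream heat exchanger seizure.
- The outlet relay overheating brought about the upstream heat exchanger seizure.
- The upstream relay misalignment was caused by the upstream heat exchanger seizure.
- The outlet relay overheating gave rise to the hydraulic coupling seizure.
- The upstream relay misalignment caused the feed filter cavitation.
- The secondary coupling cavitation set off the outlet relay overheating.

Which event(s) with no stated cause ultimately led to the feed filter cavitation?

the bypass compressor vibration, the secondary coupling cavitation

Tracing upstream from the feed filter cavitation: the feed filter cavitation ← the upstream relay misalignment ← the upstream heat exchanger seizure ← the outlet relay overheating ← the secondary coupling cavitation.
A separate upstream branch: the feed filter cavitation ← the upstream relay misalignment ← the upstream heat exchanger seizure ← the coolant bearing blockage ← the hydraulic coupling seizure ← the bypass compressor vibration.
Each of those chain origins has no stated cause.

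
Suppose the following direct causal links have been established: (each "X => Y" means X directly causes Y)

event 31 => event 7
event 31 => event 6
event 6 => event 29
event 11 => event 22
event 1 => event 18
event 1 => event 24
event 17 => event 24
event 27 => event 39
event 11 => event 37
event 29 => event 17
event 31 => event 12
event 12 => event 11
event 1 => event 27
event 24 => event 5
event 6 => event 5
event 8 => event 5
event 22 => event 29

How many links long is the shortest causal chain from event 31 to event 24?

4

Shortest chain: event 31 → event 6 → event 29 → event 17 → event 24.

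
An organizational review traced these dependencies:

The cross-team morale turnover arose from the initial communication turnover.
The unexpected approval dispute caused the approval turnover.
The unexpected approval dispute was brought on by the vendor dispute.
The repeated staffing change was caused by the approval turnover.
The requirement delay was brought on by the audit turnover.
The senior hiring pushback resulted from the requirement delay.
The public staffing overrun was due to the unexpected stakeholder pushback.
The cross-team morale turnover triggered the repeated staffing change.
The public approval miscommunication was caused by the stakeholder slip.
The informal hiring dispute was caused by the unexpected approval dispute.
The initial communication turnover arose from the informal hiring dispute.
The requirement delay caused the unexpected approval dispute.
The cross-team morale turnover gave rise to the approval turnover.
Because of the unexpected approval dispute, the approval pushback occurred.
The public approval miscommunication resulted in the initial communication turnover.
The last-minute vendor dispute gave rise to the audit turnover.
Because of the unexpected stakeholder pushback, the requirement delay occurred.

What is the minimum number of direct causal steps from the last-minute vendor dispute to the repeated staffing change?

Shortest chain: the last-minute vendor dispute → the audit turnover → the requirement delay → the unexpected approval dispute → the approval turnover → the repeated staffing change.

5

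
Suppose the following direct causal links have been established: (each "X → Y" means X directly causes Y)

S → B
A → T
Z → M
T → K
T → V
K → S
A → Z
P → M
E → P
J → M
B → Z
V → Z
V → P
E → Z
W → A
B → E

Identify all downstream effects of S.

B, E, M, P, Z

Direct effects: B.
2 steps out: E, Z.
3 steps out: P, M.
Not reachable from it: W, A, T, J, K, V.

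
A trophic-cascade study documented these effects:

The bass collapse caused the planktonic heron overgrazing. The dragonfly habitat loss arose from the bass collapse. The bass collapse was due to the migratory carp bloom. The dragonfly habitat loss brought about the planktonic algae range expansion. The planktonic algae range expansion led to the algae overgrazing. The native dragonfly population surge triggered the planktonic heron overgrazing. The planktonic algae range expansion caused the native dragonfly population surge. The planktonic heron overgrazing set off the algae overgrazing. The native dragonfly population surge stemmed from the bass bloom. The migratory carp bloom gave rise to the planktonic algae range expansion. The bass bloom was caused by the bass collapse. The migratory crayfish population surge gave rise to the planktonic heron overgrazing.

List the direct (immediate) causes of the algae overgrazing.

the planktonic algae range expansion, the planktonic heron overgrazing

Upstream contributors include the migratory carp bloom, the bass collapse, the bass bloom, the dragonfly habitat loss, the native dragonfly population surge, the migratory crayfish population surge, but only the planktonic algae range expansion, the planktonic heron overgrazing feed directly into the algae overgrazing.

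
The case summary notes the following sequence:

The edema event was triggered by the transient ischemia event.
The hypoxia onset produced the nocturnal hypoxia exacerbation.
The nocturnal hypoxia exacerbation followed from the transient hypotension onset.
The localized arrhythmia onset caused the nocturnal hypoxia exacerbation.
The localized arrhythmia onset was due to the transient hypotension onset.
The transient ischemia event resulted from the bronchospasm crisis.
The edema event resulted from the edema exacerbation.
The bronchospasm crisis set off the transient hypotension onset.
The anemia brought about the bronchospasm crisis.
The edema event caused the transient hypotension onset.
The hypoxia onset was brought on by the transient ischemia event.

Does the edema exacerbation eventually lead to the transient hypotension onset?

There is a causal chain: the edema exacerbation → the edema event → the transient hypotension onset.

Yes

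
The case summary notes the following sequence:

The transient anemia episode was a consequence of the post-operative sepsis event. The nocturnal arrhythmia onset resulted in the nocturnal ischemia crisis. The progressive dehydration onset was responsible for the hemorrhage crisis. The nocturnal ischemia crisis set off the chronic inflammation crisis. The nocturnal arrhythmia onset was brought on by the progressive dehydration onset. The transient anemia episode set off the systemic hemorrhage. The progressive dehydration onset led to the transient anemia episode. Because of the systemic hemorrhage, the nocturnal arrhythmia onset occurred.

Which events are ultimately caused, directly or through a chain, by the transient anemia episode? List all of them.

Direct effects: the systemic hemorrhage.
2 steps out: the nocturnal arrhythmia onset.
3 steps out: the nocturnal ischemia crisis.
4 steps out: the chronic inflammation crisis.
Not reachable from it: the progressive dehydration onset, the hemorrhage crisis, the post-operative sepsis event.

the chronic inflammation crisis, the nocturnal arrhythmia onset, the nocturnal ischemia crisis, the systemic hemorrhage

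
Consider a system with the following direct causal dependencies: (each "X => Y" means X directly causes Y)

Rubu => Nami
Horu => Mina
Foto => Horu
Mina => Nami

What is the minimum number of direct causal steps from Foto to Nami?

Shortest chain: Foto → Horu → Mina → Nami.

3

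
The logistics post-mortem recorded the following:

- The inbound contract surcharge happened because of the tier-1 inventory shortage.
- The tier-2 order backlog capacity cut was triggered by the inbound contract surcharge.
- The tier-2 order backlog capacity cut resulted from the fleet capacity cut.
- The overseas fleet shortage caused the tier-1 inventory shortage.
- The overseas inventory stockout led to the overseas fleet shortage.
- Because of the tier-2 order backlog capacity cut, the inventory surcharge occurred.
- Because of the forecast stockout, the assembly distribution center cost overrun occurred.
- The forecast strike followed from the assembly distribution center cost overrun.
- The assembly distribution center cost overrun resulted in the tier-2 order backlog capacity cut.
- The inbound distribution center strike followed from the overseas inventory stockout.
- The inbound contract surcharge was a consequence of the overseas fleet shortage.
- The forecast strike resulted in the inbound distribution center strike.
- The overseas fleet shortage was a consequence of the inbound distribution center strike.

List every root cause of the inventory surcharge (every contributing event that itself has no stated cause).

the fleet capacity cut, the forecast stockout, the overseas inventory stockout

Tracing upstream from the inventory surcharge: the inventory surcharge ← the tier-2 order backlog capacity cut ← the inbound contract surcharge ← the overseas fleet shortage ← the overseas inventory stockout.
A separate upstream branch: the inventory surcharge ← the tier-2 order backlog capacity cut ← the fleet capacity cut.
A separate upstream branch: the inventory surcharge ← the tier-2 order backlog capacity cut ← the assembly distribution center cost overrun ← the forecast stockout.
Each of those chain origins has no stated cause.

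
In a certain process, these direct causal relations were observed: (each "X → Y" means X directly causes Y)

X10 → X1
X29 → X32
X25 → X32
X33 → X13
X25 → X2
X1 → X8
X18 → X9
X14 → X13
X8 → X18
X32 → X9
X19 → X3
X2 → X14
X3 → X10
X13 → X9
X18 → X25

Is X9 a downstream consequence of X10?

There is a causal chain: X10 → X1 → X8 → X18 → X9.

Yes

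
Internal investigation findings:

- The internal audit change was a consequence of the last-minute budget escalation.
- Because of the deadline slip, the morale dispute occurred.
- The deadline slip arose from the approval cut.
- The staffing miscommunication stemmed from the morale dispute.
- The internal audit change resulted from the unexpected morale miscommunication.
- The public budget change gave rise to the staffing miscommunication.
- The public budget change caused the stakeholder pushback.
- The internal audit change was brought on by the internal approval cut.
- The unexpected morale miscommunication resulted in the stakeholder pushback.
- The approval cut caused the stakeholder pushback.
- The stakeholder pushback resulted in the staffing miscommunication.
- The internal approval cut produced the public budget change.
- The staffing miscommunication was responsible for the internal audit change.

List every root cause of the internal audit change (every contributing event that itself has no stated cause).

Tracing upstream from the internal audit change: the internal audit change ← the staffing miscommunication ← the stakeholder pushback ← the approval cut.
A separate upstream branch: the internal audit change ← the unexpected morale miscommunication.
A separate upstream branch: the internal audit change ← the internal approval cut.
A separate upstream branch: the internal audit change ← the last-minute budget escalation.
Each of those chain origins has no stated cause.

the approval cut, the internal approval cut, the last-minute budget escalation, the unexpected morale miscommunication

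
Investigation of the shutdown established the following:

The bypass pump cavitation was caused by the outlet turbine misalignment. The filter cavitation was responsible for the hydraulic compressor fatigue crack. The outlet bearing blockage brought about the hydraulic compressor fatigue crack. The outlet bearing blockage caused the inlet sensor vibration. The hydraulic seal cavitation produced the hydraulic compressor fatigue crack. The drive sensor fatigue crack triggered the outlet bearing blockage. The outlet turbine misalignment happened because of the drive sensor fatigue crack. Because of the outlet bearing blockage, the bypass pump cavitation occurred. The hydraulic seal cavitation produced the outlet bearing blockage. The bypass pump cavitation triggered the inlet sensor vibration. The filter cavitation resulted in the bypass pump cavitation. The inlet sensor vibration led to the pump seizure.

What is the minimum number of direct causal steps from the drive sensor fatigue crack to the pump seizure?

Shortest chain: the drive sensor fatigue crack → the outlet bearing blockage → the inlet sensor vibration → the pump seizure.

3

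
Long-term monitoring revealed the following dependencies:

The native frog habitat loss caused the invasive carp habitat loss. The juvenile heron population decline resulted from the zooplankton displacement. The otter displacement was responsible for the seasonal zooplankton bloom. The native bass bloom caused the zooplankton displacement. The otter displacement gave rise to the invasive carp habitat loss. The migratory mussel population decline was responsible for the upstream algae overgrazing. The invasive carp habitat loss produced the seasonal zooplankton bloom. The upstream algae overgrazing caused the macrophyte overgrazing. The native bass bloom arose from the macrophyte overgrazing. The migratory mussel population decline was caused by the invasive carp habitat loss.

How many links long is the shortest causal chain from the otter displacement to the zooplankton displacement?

Shortest chain: the otter displacement → the invasive carp habitat loss → the migratory mussel population decline → the upstream algae overgrazing → the macrophyte overgrazing → the native bass bloom → the zooplankton displacement.

6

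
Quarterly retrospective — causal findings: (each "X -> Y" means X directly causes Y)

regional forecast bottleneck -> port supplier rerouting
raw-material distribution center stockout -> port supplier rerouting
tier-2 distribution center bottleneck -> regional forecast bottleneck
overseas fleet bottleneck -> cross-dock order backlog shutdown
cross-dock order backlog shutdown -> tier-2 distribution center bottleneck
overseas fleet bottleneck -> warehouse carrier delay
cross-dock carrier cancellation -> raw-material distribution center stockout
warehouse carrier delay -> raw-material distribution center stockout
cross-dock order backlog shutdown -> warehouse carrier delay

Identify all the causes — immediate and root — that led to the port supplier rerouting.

the cross-dock carrier cancellation, the cross-dock order backlog shutdown, the overseas fleet bottleneck, the raw-material distribution center stockout, the regional forecast bottleneck, the tier-2 distribution center bottleneck, the warehouse carrier delay

Immediate causes of the port supplier rerouting: the regional forecast bottleneck, the raw-material distribution center stockout.
Further upstream: the overseas fleet bottleneck, the cross-dock order backlog shutdown, the tier-2 distribution center bottleneck, the warehouse carrier delay, the cross-dock carrier cancellation.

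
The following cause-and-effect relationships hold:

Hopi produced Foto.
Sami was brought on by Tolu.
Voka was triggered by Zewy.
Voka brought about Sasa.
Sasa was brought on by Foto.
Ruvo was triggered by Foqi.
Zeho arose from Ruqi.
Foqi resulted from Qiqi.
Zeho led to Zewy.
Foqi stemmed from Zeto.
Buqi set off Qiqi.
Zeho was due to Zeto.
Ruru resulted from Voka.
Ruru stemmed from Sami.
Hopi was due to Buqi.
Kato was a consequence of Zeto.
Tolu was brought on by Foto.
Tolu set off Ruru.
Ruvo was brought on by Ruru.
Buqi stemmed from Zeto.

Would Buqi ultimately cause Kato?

Buqi leads to Hopi, Foto, Tolu, Sami, Qiqi, Sasa, Foqi, Ruru, Ruvo; Kato is not among them.

No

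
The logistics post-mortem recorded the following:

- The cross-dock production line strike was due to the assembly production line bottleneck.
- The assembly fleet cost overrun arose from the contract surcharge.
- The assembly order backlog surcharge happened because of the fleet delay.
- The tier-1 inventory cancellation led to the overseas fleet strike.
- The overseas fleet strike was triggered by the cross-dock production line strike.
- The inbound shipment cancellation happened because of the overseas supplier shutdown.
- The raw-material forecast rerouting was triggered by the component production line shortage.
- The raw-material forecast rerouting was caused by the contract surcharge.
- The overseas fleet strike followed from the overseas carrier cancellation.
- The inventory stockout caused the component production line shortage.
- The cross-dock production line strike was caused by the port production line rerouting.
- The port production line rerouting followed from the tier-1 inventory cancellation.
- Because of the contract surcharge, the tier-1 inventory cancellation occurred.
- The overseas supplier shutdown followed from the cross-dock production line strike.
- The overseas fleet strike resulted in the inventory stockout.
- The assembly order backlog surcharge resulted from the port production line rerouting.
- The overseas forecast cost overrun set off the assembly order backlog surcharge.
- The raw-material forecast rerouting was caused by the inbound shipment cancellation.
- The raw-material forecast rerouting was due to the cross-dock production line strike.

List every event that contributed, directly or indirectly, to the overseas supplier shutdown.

the assembly production line bottleneck, the contract surcharge, the cross-dock production line strike, the port production line rerouting, the tier-1 inventory cancellation

Immediate cause of the overseas supplier shutdown: the cross-dock production line strike.
Further upstream: the contract surcharge, the tier-1 inventory cancellation, the port production line rerouting, the assembly production line bottleneck.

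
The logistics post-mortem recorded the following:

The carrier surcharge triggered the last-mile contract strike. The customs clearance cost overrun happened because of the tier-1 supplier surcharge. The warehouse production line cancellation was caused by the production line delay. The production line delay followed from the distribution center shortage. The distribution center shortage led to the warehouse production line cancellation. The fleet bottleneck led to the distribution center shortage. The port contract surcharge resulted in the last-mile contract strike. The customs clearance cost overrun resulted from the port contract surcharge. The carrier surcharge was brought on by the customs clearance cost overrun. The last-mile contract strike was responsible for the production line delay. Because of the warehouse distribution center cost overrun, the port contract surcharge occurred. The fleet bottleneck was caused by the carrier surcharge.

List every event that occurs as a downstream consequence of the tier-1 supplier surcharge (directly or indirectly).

Direct effects: the customs clearance cost overrun.
2 steps out: the carrier surcharge.
3 steps out: the last-mile contract strike, the fleet bottleneck.
4 steps out: the distribution center shortage, the production line delay.
5 steps out: the warehouse production line cancellation.
Not reachable from it: the warehouse distribution center cost overrun, the port contract surcharge.

the carrier surcharge, the customs clearance cost overrun, the distribution center shortage, the fleet bottleneck, the last-mile contract strike, the production line delay, the warehouse production line cancellation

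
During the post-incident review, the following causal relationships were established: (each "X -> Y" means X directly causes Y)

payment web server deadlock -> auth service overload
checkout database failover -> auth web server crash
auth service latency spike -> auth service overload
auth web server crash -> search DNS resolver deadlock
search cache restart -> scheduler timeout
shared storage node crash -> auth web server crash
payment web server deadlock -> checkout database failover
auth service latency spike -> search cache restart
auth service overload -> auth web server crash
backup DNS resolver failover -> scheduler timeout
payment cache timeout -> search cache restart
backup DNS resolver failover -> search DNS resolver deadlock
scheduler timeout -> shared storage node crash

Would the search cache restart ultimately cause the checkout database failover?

No

The search cache restart leads to the scheduler timeout, the shared storage node crash, the auth web server crash, the search DNS resolver deadlock; the checkout database failover is not among them.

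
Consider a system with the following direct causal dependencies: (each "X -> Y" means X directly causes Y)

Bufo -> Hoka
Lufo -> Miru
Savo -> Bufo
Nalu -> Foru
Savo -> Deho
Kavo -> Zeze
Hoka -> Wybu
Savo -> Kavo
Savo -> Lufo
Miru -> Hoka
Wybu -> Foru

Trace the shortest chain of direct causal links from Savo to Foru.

Savo → Bufo → Hoka → Wybu → Foru

Savo → Bufo
Bufo → Hoka
Hoka → Wybu
Wybu → Foru
Length: 4 steps.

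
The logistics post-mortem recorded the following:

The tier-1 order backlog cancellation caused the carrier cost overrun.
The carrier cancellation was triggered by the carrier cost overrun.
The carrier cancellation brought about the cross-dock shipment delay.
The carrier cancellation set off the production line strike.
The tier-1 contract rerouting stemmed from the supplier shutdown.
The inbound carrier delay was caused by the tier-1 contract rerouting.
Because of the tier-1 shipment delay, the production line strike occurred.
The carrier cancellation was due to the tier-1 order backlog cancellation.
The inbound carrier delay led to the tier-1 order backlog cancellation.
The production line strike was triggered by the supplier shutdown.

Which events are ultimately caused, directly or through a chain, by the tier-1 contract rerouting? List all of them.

Direct effects: the inbound carrier delay.
2 steps out: the tier-1 order backlog cancellation.
3 steps out: the carrier cost overrun, the carrier cancellation.
4 steps out: the cross-dock shipment delay, the production line strike.
Not reachable from it: the supplier shutdown, the tier-1 shipment delay.

the carrier cancellation, the carrier cost overrun, the cross-dock shipment delay, the inbound carrier delay, the production line strike, the tier-1 order backlog cancellation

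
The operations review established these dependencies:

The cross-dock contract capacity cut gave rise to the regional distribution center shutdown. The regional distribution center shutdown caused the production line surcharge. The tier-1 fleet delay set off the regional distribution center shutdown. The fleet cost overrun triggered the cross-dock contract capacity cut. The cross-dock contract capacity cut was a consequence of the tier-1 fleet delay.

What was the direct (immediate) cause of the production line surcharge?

the regional distribution center shutdown

Upstream contributors include the fleet cost overrun, the tier-1 fleet delay, the cross-dock contract capacity cut, but only the regional distribution center shutdown feeds directly into the production line surcharge.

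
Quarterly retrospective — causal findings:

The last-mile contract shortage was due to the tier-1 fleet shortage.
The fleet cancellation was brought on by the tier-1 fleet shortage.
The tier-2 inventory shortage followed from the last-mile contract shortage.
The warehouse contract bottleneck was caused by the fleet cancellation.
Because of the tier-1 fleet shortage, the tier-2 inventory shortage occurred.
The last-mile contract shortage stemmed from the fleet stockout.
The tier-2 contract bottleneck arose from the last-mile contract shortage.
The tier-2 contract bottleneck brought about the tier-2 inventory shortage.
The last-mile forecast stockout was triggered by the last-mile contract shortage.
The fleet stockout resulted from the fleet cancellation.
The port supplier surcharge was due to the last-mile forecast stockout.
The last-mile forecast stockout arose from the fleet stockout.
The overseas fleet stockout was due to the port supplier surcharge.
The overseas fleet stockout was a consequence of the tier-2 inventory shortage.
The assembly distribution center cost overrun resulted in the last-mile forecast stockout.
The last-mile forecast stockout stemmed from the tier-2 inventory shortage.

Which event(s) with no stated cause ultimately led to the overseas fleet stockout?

Tracing upstream from the overseas fleet stockout: the overseas fleet stockout ← the tier-2 inventory shortage ← the tier-1 fleet shortage.
A separate upstream branch: the overseas fleet stockout ← the port supplier surcharge ← the last-mile forecast stockout ← the assembly distribution center cost overrun.
Each of those chain origins has no stated cause.

the assembly distribution center cost overrun, the tier-1 fleet shortage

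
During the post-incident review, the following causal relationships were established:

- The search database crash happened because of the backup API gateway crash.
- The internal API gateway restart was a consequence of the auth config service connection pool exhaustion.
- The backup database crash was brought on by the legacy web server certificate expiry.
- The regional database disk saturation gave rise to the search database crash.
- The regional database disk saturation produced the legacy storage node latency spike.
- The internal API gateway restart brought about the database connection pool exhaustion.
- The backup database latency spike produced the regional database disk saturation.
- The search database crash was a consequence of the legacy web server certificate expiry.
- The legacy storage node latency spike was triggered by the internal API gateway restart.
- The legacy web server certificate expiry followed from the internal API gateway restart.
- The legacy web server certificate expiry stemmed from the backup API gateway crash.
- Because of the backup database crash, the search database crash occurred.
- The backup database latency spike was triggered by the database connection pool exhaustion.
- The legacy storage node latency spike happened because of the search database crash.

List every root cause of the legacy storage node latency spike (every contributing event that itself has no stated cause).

the auth config service connection pool exhaustion, the backup API gateway crash

Tracing upstream from the legacy storage node latency spike: the legacy storage node latency spike ← the internal API gateway restart ← the auth config service connection pool exhaustion.
A separate upstream branch: the legacy storage node latency spike ← the search database crash ← the backup API gateway crash.
Each of those chain origins has no stated cause.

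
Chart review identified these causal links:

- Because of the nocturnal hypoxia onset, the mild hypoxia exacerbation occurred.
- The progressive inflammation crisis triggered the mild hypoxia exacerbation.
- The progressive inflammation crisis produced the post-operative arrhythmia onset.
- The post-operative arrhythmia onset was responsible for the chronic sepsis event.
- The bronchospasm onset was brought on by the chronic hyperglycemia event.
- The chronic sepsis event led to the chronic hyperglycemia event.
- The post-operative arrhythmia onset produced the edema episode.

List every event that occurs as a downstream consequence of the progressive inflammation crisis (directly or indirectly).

Direct effects: the mild hypoxia exacerbation, the post-operative arrhythmia onset.
2 steps out: the chronic sepsis event, the edema episode.
3 steps out: the chronic hyperglycemia event.
4 steps out: the bronchospasm onset.
Not reachable from it: the nocturnal hypoxia onset.

the bronchospasm onset, the chronic hyperglycemia event, the chronic sepsis event, the edema episode, the mild hypoxia exacerbation, the post-operative arrhythmia onset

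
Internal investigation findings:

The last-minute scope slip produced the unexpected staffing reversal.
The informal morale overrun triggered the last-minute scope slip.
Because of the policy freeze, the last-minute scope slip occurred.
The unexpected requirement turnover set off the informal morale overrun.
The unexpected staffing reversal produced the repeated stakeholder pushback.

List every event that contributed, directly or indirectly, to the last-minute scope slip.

Immediate causes of the last-minute scope slip: the informal morale overrun, the policy freeze.
Further upstream: the unexpected requirement turnover.

the informal morale overrun, the policy freeze, the unexpected requirement turnover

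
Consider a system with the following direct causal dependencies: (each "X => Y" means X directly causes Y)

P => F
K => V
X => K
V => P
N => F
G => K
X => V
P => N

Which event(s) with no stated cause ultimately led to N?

Tracing upstream from N: N ← P ← V ← X.
A separate upstream branch: N ← P ← V ← K ← G.
Each of those chain origins has no stated cause.

G, X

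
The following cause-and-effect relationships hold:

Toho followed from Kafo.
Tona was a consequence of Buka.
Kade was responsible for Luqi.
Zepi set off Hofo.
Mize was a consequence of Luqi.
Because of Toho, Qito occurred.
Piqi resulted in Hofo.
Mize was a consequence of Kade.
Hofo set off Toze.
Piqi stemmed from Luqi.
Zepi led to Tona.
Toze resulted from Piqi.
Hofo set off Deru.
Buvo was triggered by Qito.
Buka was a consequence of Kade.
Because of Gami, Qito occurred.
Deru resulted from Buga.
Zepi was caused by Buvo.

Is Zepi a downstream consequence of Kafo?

Yes

There is a causal chain: Kafo → Toho → Qito → Buvo → Zepi.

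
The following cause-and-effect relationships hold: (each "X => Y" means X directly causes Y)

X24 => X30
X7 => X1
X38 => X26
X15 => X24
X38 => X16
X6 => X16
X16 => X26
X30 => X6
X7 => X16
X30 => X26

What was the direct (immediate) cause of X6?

Upstream contributors include X15, X24, but only X30 feeds directly into X6.

X30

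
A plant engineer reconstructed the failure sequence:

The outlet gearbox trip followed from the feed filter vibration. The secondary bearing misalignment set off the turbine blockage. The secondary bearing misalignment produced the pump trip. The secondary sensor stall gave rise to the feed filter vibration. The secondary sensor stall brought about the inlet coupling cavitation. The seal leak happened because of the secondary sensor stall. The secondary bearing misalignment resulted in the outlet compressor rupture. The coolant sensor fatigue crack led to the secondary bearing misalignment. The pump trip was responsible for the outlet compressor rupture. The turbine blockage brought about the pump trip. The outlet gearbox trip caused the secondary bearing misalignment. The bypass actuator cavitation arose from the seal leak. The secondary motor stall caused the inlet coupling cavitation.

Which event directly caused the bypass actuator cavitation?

Upstream contributors include the secondary sensor stall, but only the seal leak feeds directly into the bypass actuator cavitation.

the seal leak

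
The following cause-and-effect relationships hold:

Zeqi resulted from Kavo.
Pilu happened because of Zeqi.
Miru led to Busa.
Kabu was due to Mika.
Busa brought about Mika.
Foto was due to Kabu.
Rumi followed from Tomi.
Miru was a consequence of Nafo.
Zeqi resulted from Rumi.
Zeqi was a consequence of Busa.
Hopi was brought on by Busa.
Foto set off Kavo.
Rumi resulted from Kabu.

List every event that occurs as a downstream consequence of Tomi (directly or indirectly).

Direct effects: Rumi.
2 steps out: Zeqi.
3 steps out: Pilu.
Not reachable from it: Nafo, Miru, Busa, Mika, Kabu, Foto, Hopi, Kavo.

Pilu, Rumi, Zeqi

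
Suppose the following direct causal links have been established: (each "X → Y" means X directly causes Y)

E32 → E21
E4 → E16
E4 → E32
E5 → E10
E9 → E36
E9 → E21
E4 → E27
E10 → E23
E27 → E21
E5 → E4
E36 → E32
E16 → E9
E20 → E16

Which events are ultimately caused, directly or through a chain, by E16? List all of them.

E21, E32, E36, E9

Direct effects: E9.
2 steps out: E36, E21.
3 steps out: E32.
Not reachable from it: E5, E4, E10, E27, E23, E20.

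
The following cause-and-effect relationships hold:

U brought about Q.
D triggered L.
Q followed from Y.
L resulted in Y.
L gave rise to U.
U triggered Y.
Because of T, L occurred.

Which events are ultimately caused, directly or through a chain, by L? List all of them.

Q, U, Y

Direct effects: U, Y.
2 steps out: Q.
Not reachable from it: D, T.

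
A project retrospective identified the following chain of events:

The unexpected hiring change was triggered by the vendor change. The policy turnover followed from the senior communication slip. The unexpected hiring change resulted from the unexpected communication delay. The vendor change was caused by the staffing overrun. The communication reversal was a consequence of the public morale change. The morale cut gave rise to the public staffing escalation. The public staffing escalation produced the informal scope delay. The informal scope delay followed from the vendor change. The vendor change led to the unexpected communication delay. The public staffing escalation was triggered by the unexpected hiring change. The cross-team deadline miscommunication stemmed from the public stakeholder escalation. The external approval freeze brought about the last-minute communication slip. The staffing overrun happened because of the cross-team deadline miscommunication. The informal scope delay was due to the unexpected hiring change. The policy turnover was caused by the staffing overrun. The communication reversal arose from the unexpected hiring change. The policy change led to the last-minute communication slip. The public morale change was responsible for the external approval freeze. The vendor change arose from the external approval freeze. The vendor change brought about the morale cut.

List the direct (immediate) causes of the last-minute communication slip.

Upstream contributors include the public morale change, but only the external approval freeze, the policy change feed directly into the last-minute communication slip.

the external approval freeze, the policy change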